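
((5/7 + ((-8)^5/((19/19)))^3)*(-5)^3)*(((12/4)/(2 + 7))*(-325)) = -3335185270920465625/7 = -476455038702923660.71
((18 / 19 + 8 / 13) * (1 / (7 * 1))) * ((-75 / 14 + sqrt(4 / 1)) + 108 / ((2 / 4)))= 44197 / 931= 47.47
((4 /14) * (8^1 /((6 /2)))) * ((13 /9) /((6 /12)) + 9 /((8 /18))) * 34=16184 /27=599.41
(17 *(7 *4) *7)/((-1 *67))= -3332/67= -49.73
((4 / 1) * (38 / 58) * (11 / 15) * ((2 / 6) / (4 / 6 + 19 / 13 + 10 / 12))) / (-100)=-0.00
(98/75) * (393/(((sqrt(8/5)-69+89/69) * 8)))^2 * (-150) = -2458592712303098805/23805546684856448-907447100785785 * sqrt(10)/743923333901764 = -107.14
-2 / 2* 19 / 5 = -19 / 5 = -3.80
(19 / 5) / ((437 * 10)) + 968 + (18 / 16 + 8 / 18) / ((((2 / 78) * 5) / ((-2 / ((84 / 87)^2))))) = 5094423169 / 5409600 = 941.74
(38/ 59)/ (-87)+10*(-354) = -18170858/ 5133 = -3540.01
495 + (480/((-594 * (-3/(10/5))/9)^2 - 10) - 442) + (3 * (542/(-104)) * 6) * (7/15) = 11801809/1272830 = 9.27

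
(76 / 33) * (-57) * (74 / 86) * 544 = -29064832 / 473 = -61447.85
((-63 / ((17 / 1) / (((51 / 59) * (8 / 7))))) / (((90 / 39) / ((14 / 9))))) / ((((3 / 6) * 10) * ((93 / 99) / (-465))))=72072 / 295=244.31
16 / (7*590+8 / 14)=56 / 14457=0.00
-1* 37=-37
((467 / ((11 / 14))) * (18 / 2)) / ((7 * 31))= 8406 / 341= 24.65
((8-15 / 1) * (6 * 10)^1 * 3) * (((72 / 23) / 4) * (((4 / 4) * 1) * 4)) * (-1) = 90720 / 23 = 3944.35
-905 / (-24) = 905 / 24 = 37.71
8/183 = 0.04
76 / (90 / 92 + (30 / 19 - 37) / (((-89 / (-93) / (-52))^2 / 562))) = -526144504 / 406894471046361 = -0.00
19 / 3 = 6.33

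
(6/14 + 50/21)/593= 0.00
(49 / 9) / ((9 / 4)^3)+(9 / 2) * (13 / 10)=830357 / 131220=6.33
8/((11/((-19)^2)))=2888/11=262.55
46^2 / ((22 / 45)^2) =1071225 / 121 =8853.10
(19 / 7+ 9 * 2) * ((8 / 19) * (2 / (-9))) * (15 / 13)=-11600 / 5187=-2.24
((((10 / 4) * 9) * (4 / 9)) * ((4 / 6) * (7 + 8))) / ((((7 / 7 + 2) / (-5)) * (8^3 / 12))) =-125 / 32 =-3.91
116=116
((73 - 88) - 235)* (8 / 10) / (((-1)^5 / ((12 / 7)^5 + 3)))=59850600 / 16807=3561.05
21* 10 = 210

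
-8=-8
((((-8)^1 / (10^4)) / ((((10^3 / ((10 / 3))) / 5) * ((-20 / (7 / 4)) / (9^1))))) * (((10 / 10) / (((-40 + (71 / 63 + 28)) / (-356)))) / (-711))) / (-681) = 4361 / 6142052500000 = 0.00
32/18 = 1.78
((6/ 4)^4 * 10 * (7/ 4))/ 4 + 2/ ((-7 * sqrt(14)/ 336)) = 2835/ 128-48 * sqrt(14)/ 7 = -3.51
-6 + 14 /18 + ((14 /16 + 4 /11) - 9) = -10283 /792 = -12.98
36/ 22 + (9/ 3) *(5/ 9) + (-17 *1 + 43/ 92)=-40165/ 3036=-13.23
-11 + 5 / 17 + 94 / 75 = -12052 / 1275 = -9.45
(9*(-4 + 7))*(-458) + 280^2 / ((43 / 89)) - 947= 6405141 / 43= 148956.77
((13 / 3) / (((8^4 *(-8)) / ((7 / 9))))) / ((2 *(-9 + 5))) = 91 / 7077888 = 0.00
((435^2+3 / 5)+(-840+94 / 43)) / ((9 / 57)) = 769564106 / 645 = 1193122.64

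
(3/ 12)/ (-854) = -1/ 3416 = -0.00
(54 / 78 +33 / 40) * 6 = 2367 / 260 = 9.10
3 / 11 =0.27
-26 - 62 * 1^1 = -88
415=415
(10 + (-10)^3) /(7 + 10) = -58.24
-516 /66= -86 /11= -7.82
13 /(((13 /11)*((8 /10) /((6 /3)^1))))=55 /2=27.50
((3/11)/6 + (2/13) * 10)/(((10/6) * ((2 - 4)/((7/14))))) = -0.24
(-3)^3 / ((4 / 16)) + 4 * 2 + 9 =-91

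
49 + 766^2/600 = 154039/150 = 1026.93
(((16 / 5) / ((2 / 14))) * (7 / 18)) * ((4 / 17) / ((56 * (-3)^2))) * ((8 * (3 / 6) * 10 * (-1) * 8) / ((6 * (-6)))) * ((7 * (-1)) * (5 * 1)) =-15680 / 12393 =-1.27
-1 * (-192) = 192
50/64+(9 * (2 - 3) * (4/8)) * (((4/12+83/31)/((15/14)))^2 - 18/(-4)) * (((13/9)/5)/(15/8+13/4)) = -1206725867/510636960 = -2.36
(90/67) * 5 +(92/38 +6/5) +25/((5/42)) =220.34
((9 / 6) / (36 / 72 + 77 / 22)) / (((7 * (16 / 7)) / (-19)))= -57 / 128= -0.45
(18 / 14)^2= 81 / 49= 1.65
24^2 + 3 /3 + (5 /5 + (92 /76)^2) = 209187 /361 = 579.47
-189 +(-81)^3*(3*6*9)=-86093631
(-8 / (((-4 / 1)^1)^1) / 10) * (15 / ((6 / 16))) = 8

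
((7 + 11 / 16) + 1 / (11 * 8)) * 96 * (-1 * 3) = -24390 / 11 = -2217.27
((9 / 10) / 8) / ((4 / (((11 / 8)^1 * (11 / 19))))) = 1089 / 48640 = 0.02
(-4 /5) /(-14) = 2 /35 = 0.06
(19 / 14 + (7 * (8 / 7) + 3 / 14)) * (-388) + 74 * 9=-21334 / 7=-3047.71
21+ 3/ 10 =213/ 10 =21.30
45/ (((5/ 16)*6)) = 24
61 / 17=3.59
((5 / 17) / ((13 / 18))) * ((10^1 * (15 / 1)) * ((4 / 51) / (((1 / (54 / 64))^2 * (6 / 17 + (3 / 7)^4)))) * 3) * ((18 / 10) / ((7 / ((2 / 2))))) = 506345175 / 74411584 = 6.80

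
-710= -710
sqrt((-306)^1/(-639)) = sqrt(2414)/71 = 0.69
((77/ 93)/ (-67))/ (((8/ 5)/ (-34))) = 0.26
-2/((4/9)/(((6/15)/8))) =-0.22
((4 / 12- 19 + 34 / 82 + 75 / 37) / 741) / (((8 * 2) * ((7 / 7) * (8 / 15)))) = -1775 / 691752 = -0.00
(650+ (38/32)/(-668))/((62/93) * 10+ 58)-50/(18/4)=-19773313/18661248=-1.06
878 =878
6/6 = 1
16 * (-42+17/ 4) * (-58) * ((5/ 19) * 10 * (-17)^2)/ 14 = 253106200/ 133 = 1903054.14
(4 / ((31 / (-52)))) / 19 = -208 / 589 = -0.35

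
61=61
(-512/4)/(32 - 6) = -64/13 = -4.92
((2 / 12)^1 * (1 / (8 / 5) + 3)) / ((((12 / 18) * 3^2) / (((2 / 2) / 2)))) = 29 / 576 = 0.05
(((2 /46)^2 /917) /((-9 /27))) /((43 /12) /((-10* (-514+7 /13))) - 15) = 2403000 /5828121228013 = 0.00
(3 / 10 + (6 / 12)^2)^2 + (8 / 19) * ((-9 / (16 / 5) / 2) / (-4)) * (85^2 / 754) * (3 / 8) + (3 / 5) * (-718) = -19710998617 / 45843200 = -429.97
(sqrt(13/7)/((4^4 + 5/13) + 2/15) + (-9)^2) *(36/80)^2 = 3159 *sqrt(91)/28011760 + 6561/400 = 16.40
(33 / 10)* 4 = 13.20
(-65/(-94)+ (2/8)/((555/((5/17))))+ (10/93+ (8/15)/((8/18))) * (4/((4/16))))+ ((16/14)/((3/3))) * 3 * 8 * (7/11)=7876594087/201619660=39.07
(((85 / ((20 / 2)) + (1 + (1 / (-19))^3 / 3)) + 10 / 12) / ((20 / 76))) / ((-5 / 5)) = -70876 / 1805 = -39.27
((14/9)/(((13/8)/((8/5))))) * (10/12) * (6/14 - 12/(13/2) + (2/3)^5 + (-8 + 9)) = -0.36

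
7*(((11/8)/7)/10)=11/80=0.14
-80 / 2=-40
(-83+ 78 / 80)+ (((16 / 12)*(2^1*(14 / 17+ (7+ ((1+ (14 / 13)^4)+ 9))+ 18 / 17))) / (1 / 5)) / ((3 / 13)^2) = 15459334349 / 3102840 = 4982.32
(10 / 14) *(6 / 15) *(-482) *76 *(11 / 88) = -9158 / 7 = -1308.29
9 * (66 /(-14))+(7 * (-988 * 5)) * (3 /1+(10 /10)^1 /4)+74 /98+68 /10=-27542869 /245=-112419.87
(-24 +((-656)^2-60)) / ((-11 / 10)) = -4302520 / 11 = -391138.18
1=1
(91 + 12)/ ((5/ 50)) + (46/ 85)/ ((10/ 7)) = 437911/ 425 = 1030.38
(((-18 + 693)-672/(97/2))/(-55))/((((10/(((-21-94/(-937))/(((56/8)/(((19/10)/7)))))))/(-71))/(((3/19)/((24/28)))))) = -89167293483/6998453000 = -12.74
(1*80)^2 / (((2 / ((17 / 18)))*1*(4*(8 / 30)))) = 8500 / 3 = 2833.33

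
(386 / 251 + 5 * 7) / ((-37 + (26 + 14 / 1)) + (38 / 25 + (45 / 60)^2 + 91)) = 1222800 / 3215561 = 0.38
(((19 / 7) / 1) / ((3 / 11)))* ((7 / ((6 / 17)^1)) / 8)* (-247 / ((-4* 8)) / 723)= 877591 / 3331584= 0.26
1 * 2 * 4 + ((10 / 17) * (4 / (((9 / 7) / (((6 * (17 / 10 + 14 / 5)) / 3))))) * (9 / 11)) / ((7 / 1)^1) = 1856 / 187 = 9.93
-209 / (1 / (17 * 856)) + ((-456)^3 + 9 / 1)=-97860175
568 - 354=214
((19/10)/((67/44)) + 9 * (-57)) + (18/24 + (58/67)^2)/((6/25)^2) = -1569889801/3232080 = -485.72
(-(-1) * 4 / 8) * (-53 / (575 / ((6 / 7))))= -159 / 4025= -0.04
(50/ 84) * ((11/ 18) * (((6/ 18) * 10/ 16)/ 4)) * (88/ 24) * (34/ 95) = 51425/ 2068416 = 0.02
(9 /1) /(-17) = -9 /17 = -0.53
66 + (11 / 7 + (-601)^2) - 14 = 2528782 / 7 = 361254.57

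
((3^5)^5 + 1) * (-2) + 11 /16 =-27113235502197 /16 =-1694577218887.31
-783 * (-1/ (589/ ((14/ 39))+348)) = 3654/ 9281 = 0.39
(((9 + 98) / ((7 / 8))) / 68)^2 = 45796 / 14161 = 3.23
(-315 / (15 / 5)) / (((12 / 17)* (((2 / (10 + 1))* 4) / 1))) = -6545 / 32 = -204.53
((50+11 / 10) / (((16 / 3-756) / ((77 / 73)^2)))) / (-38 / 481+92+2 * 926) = -59888829 / 1537145342960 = -0.00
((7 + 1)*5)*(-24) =-960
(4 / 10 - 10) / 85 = -0.11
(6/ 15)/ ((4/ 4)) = 2/ 5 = 0.40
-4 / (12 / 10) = -10 / 3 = -3.33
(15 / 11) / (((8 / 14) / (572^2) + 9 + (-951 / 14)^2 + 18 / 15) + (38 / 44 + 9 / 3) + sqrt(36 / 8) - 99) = 620113509068603550 / 2059723063538537362879 - 205364864454750 * sqrt(2) / 2059723063538537362879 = 0.00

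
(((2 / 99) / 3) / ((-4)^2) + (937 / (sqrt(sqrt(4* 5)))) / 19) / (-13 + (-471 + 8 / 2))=-937* sqrt(2)* 5^(3 / 4) / 91200 -1 / 1140480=-0.05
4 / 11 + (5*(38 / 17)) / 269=20382 / 50303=0.41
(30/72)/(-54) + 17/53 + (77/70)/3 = 116719/171720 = 0.68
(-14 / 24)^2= 49 / 144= 0.34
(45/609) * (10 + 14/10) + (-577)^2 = 67584758/203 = 332929.84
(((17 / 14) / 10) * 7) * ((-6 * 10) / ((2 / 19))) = -969 / 2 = -484.50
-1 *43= -43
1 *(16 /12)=1.33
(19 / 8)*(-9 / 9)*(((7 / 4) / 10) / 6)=-133 / 1920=-0.07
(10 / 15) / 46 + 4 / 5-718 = -247429 / 345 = -717.19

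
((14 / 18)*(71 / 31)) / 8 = 497 / 2232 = 0.22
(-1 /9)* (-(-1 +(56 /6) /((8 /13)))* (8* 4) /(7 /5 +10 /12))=13600 /603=22.55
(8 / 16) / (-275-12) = -1 / 574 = -0.00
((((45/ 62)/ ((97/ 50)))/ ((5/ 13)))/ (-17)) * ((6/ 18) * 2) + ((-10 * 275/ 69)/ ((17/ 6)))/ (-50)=285920/ 1175737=0.24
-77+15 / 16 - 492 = -9089 / 16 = -568.06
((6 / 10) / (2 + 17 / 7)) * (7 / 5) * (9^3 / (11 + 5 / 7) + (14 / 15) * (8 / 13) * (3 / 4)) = 49096677 / 4130750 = 11.89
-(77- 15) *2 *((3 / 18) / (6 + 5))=-62 / 33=-1.88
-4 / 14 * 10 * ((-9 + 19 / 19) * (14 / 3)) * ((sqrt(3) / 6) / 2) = 80 * sqrt(3) / 9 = 15.40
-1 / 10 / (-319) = 1 / 3190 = 0.00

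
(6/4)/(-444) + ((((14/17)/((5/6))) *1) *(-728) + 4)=-18000437/25160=-715.44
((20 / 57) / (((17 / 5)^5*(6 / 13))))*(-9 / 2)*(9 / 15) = -121875 / 26977283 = -0.00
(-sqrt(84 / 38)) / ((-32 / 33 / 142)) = 2343 * sqrt(798) / 304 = 217.72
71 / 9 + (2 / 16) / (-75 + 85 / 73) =3060863 / 388080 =7.89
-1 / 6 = -0.17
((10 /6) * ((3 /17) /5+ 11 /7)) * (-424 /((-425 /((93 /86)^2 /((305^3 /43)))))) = 292151688 /61702656903125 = 0.00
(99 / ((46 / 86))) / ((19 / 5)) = 21285 / 437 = 48.71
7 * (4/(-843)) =-28/843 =-0.03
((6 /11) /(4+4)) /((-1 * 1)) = -0.07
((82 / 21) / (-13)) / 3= -82 / 819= -0.10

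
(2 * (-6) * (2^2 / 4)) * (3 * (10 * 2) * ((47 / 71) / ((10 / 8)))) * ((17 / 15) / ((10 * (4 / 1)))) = -19176 / 1775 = -10.80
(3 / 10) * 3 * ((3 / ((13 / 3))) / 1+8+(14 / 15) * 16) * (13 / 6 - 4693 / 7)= -9946513 / 700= -14209.30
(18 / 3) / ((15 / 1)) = 2 / 5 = 0.40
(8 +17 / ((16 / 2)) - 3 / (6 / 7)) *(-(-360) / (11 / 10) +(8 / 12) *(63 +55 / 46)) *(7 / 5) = 104207593 / 30360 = 3432.40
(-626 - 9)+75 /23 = -14530 /23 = -631.74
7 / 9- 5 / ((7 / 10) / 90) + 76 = -35663 / 63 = -566.08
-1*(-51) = 51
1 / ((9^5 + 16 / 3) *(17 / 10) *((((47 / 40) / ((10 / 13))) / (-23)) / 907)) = -250332000 / 1840192081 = -0.14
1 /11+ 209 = 2300 /11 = 209.09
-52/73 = -0.71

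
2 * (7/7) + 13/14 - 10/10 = 27/14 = 1.93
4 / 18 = 2 / 9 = 0.22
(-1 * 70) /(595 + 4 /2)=-70 /597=-0.12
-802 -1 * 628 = -1430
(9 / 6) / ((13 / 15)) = 45 / 26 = 1.73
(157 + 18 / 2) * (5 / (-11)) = -830 / 11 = -75.45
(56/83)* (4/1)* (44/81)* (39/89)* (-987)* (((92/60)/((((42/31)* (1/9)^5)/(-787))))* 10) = 2463392958009984/7387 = 333476777854.34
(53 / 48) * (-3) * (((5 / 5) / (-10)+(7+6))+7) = -10547 / 160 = -65.92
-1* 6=-6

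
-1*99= -99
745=745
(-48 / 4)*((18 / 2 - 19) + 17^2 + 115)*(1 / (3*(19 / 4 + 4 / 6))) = -18912 / 65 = -290.95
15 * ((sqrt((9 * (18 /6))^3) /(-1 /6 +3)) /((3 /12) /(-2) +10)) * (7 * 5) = 2041200 * sqrt(3) /1343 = 2632.51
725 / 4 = 181.25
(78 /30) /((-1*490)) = -13 /2450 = -0.01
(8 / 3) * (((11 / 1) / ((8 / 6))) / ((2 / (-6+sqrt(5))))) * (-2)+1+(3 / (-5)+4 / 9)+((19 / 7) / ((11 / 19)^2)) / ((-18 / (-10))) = 581649 / 4235 - 22 * sqrt(5) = 88.15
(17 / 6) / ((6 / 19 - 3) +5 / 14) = -2261 / 1857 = -1.22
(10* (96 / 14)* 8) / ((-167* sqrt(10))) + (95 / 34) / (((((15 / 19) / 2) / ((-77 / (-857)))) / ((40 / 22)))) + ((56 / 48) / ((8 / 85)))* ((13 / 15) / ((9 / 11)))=269753953 / 18881424 - 384* sqrt(10) / 1169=13.25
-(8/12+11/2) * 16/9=-296/27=-10.96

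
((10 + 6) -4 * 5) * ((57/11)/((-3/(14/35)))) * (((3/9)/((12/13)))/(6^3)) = 247/53460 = 0.00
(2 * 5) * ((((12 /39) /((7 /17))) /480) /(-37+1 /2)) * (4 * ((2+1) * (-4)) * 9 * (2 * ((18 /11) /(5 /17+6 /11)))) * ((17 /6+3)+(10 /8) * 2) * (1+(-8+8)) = 6242400 /1042951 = 5.99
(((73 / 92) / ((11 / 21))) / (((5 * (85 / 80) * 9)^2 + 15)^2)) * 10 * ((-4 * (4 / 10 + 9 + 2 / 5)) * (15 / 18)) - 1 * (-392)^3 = 1057633398304073970176 / 17558077255785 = 60236288.00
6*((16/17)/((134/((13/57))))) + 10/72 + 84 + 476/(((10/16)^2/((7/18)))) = 3622917287/6492300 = 558.03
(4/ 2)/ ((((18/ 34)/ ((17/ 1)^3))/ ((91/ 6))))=7600411/ 27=281496.70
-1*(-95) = 95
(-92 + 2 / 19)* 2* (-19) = 3492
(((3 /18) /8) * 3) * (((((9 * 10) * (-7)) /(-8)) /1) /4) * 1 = 1.23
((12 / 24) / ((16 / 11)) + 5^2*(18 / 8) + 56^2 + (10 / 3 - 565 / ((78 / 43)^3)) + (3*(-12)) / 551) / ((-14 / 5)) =-16217926041995 / 14642776512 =-1107.57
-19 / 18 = -1.06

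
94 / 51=1.84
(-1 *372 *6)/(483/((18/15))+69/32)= -71424/12949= -5.52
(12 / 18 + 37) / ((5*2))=113 / 30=3.77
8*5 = 40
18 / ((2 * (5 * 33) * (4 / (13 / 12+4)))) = 61 / 880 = 0.07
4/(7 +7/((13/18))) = 52/217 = 0.24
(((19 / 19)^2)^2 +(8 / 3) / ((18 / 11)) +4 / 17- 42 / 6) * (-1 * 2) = 3796 / 459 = 8.27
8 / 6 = 4 / 3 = 1.33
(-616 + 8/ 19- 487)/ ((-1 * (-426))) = -6983/ 2698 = -2.59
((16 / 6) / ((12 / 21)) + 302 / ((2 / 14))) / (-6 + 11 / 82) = -521192 / 1443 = -361.19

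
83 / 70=1.19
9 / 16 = 0.56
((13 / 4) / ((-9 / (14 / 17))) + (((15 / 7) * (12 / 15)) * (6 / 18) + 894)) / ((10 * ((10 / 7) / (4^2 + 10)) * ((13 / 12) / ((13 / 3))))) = 4980391 / 765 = 6510.32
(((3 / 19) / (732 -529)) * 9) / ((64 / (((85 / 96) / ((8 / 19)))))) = 765 / 3325952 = 0.00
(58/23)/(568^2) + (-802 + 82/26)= -38530177383/48232288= -798.85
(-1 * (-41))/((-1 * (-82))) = 1/2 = 0.50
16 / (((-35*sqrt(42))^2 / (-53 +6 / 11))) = -4616 / 282975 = -0.02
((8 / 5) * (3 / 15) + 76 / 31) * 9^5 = 126837252 / 775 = 163660.97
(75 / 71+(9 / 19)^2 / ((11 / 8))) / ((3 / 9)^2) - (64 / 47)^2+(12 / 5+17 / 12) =483477768421 / 37368460140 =12.94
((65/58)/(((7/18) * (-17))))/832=-45/220864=-0.00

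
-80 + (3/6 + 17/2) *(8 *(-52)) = -3824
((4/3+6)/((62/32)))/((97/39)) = 4576/3007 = 1.52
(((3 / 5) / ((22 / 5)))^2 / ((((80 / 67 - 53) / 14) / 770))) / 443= -49245 / 5638061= -0.01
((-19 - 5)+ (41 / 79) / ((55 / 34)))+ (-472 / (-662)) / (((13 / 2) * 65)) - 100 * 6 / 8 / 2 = -29738981197 / 486109910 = -61.18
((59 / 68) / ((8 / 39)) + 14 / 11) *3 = 98781 / 5984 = 16.51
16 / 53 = 0.30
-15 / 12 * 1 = -5 / 4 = -1.25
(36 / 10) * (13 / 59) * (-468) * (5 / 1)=-109512 / 59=-1856.14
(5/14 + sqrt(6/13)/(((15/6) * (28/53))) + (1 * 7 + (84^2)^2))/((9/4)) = 106 * sqrt(78)/4095 + 1394040014/63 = 22127619.50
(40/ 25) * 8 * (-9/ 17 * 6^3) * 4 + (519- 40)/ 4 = -1949941/ 340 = -5735.12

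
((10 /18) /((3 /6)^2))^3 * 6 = 16000 /243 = 65.84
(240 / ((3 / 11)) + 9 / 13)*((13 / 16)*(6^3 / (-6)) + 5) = -1110553 / 52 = -21356.79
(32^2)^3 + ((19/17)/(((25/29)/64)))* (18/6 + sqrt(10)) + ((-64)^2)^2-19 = 35264* sqrt(10)/425 + 463470689717/425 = 1090519532.31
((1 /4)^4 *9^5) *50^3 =922640625 /32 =28832519.53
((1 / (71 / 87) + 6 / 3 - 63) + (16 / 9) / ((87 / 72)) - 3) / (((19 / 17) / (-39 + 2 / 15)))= 3753008281 / 1760445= 2131.85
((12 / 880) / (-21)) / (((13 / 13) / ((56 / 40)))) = -1 / 1100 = -0.00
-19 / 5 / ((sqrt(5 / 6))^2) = -114 / 25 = -4.56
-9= -9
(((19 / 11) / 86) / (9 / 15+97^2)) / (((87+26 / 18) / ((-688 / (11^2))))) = -855 / 6230778356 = -0.00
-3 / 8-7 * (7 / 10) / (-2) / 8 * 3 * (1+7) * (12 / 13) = 3333 / 520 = 6.41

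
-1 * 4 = -4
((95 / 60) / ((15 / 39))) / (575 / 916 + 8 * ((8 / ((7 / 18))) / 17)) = 0.40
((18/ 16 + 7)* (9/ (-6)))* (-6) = 585/ 8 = 73.12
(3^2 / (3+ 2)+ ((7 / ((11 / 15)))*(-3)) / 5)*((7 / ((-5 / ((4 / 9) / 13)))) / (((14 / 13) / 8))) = 384 / 275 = 1.40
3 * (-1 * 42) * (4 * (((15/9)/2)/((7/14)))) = -840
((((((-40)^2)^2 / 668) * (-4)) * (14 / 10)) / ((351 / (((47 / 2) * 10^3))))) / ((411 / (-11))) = 926464000000 / 24091587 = 38455.91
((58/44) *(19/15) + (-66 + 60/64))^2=28008365449/6969600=4018.65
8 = 8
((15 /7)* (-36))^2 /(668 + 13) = 97200 /11123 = 8.74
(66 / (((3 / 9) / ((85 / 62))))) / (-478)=-8415 / 14818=-0.57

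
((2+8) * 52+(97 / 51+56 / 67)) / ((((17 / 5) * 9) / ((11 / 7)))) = 98240725 / 3659607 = 26.84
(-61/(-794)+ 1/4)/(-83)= -519/131804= -0.00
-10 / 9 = -1.11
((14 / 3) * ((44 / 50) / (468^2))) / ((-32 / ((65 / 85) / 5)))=-77 / 859248000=-0.00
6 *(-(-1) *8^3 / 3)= 1024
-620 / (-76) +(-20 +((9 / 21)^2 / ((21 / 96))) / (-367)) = -11.84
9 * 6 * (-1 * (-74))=3996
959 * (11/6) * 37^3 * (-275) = -146943086675/6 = -24490514445.83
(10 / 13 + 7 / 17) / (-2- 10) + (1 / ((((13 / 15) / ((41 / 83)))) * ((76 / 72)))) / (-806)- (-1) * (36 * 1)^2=728049320007 / 561809404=1295.90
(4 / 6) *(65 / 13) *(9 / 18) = 5 / 3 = 1.67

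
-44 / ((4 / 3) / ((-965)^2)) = -30730425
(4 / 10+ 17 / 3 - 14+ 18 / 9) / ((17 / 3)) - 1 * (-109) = 9176 / 85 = 107.95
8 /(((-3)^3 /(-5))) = 40 /27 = 1.48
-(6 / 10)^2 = -9 / 25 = -0.36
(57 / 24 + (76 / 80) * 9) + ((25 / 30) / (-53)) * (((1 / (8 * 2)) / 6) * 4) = 416873 / 38160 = 10.92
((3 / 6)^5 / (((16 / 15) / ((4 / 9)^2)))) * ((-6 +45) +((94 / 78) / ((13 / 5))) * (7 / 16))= 1590065 / 7008768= 0.23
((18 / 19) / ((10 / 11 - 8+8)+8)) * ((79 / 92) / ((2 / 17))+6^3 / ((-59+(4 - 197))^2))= 6517929 / 8393896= 0.78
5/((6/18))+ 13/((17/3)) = 294/17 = 17.29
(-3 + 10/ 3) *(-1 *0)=0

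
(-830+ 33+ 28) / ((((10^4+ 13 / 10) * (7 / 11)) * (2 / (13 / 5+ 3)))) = -33836 / 100013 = -0.34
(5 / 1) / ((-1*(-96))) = 0.05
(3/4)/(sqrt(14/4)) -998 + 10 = -987.60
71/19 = 3.74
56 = 56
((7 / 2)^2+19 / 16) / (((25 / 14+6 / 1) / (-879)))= -1322895 / 872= -1517.08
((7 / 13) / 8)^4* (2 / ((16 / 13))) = 2401 / 71991296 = 0.00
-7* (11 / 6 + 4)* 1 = -245 / 6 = -40.83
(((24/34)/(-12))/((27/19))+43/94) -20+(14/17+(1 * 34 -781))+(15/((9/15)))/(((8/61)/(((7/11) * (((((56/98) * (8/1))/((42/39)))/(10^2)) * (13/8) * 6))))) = -9508977521/13288968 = -715.55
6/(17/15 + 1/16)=1440/287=5.02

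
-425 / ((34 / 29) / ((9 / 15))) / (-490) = 0.44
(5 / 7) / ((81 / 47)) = 235 / 567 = 0.41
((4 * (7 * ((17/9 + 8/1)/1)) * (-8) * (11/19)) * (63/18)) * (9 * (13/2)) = -4988984/19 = -262578.11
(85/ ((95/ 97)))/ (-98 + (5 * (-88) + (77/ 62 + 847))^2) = 6338756/ 12165130171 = 0.00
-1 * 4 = -4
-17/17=-1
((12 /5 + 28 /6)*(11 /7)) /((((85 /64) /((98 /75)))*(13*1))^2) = 6552584192 /103023984375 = 0.06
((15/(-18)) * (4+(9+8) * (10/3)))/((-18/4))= 910/81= 11.23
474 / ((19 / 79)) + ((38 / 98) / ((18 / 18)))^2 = 89914705 / 45619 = 1970.99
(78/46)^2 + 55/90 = 33197/9522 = 3.49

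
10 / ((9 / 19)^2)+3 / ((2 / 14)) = 5311 / 81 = 65.57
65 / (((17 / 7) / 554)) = 252070 / 17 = 14827.65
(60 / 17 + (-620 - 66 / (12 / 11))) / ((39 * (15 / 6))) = -6.94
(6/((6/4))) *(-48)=-192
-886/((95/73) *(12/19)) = -1077.97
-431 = -431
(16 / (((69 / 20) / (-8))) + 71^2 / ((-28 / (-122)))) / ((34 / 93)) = 656633599 / 10948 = 59977.49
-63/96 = -21/32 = -0.66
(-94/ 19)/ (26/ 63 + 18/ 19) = -2961/ 814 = -3.64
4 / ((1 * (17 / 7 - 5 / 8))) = 2.22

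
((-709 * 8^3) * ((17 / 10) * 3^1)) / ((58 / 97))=-448950144 / 145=-3096207.89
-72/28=-18/7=-2.57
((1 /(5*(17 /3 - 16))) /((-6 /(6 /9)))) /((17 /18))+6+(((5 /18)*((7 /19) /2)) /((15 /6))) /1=5427517 /901170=6.02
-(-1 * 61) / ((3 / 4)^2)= 976 / 9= 108.44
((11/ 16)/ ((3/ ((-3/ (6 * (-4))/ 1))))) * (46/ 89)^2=5819/ 760416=0.01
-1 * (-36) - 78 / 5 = 102 / 5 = 20.40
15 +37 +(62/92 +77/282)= 171707/3243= 52.95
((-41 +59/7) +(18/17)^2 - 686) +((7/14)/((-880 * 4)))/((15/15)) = -10217872103/14241920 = -717.45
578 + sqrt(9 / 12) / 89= sqrt(3) / 178 + 578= 578.01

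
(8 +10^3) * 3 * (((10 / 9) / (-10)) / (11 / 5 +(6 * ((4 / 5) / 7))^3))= -14406000 / 108149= -133.21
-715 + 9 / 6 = -1427 / 2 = -713.50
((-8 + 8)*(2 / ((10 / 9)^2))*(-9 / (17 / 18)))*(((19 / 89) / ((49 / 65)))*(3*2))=0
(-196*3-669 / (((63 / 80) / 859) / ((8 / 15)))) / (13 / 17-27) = 208728890 / 14049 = 14857.21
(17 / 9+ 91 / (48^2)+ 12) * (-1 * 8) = -10697 / 96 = -111.43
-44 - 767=-811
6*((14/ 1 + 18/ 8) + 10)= 315/ 2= 157.50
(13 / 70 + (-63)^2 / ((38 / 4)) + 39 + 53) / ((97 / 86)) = 29165481 / 64505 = 452.14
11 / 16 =0.69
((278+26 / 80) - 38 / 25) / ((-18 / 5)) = -55361 / 720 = -76.89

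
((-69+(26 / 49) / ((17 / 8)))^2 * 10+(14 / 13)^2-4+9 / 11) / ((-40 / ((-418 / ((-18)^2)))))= 1158386828242541 / 759891721680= 1524.41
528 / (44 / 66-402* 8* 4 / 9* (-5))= 792 / 10721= 0.07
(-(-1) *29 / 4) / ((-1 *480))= -29 / 1920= -0.02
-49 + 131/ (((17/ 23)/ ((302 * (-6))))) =-5460389/ 17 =-321199.35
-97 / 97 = -1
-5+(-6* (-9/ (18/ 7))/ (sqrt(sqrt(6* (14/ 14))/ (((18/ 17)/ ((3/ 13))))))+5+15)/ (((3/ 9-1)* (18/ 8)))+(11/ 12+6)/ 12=-14* sqrt(221)* 6^(1/ 4)/ 17-2557/ 144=-36.92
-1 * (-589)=589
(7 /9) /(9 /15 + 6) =35 /297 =0.12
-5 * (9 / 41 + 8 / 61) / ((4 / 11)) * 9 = -434115 / 10004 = -43.39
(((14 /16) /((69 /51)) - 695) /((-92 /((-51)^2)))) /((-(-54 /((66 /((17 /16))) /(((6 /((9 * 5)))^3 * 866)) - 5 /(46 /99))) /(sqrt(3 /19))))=4780292161095 * sqrt(57) /12812532352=2816.81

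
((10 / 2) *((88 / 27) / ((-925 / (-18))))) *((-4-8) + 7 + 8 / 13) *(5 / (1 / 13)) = -3344 / 37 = -90.38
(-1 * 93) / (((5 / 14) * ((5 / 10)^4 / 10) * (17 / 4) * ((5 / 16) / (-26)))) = 69328896 / 85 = 815634.07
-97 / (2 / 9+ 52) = -873 / 470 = -1.86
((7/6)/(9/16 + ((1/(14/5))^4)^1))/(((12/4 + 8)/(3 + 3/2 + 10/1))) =974806/366861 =2.66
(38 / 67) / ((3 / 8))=304 / 201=1.51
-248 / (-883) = 248 / 883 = 0.28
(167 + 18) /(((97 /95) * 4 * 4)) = 17575 /1552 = 11.32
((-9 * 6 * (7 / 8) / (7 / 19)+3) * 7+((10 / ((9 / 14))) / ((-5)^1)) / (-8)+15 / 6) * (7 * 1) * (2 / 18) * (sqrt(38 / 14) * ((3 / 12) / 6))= -31459 * sqrt(133) / 7776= -46.66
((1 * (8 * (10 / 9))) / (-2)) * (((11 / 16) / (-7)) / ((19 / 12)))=110 / 399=0.28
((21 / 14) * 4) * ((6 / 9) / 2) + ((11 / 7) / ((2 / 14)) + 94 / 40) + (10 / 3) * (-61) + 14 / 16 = -22453 / 120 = -187.11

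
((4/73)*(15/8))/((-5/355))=-1065/146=-7.29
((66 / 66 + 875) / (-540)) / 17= -73 / 765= -0.10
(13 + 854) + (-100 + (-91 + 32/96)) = 2029/3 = 676.33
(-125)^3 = -1953125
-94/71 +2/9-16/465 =-112528/99045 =-1.14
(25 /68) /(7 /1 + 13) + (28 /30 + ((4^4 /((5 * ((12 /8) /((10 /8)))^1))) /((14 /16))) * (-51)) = -70997459 /28560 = -2485.91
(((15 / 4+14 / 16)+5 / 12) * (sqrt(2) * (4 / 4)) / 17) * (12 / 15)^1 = 121 * sqrt(2) / 510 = 0.34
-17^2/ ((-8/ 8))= 289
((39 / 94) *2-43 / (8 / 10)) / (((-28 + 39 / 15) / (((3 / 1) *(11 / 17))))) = 1641585 / 405892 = 4.04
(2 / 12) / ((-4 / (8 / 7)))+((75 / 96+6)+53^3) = 100049869 / 672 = 148883.73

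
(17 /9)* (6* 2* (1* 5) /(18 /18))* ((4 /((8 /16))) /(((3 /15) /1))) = 13600 /3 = 4533.33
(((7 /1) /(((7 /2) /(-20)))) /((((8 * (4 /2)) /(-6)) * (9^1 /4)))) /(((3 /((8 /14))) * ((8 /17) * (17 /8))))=80 /63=1.27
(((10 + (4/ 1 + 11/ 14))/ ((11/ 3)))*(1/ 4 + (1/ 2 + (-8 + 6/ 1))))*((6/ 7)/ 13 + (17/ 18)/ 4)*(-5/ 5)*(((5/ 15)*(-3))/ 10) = -136551/ 896896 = -0.15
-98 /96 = -49 /48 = -1.02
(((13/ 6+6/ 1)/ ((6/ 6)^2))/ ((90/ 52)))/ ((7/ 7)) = 4.72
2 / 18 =1 / 9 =0.11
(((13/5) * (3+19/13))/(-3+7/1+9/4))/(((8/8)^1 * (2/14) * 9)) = 1624/1125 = 1.44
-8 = -8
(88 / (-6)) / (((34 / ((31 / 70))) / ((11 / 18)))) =-3751 / 32130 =-0.12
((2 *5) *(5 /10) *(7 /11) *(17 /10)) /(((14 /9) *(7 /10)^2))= 3825 /539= 7.10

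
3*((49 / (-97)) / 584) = -147 / 56648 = -0.00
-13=-13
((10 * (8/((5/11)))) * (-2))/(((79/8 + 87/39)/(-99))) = 3624192/1259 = 2878.63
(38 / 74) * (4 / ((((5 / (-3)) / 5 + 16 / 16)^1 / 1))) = 3.08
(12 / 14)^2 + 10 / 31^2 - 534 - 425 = -45123265 / 47089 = -958.25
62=62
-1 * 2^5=-32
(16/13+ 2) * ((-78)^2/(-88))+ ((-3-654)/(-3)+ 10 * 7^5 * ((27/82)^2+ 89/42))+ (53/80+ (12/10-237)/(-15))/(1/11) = 374545.92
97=97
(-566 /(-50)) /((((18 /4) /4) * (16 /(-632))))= -89428 /225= -397.46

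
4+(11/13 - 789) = -10194/13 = -784.15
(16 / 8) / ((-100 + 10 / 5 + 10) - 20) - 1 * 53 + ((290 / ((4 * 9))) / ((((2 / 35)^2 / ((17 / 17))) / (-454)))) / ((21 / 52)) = -149766113 / 54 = -2773446.54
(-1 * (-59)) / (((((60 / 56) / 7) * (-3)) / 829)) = -4793278 / 45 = -106517.29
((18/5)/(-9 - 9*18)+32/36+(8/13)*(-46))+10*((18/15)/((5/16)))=121822/11115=10.96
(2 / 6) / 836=1 / 2508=0.00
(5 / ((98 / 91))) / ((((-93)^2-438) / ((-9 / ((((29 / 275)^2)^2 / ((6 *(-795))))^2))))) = -72560944044758262634277343750 / 9584221025919799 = -7570875488839.70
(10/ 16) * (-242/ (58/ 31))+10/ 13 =-241495/ 3016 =-80.07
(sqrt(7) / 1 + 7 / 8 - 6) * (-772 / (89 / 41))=881.72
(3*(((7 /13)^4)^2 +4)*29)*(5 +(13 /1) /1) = 5118764914710 /815730721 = 6275.07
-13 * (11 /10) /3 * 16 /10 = -572 /75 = -7.63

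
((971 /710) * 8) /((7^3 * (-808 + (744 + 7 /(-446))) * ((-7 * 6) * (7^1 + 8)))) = 866132 /1095101442225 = 0.00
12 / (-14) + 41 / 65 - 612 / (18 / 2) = -31043 / 455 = -68.23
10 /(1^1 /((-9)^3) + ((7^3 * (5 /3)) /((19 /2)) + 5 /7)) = 484785 /2951776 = 0.16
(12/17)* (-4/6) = -8/17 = -0.47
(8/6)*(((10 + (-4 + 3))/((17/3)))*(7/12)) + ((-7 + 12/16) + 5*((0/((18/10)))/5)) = -341/68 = -5.01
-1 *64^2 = -4096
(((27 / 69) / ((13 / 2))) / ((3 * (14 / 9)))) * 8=216 / 2093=0.10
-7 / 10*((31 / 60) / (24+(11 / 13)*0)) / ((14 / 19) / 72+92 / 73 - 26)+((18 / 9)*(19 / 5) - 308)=-21196060843 / 70559600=-300.40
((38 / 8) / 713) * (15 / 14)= 285 / 39928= 0.01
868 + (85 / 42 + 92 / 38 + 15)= 708181 / 798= 887.44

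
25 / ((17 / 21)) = 30.88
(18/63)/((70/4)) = 4/245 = 0.02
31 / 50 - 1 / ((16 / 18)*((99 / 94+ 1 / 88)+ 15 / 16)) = 48091 / 828050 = 0.06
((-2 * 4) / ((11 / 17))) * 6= -816 / 11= -74.18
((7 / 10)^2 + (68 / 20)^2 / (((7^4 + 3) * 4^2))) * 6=1414419 / 480800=2.94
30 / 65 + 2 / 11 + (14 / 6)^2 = 7835 / 1287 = 6.09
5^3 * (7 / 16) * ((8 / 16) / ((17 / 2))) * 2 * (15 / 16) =13125 / 2176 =6.03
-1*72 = -72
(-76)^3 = -438976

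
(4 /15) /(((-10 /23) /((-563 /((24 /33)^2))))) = 1566829 /2400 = 652.85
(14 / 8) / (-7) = -1 / 4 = -0.25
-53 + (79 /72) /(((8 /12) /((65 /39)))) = -50.26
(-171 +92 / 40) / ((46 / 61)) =-102907 / 460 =-223.71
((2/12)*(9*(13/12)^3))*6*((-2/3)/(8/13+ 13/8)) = -28561/8388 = -3.40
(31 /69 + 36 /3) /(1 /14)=12026 /69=174.29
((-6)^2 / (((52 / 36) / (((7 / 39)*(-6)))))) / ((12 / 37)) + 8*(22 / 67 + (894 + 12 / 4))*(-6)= -488638614 / 11323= -43154.52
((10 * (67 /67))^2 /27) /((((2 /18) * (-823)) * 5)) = -20 /2469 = -0.01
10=10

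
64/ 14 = 32/ 7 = 4.57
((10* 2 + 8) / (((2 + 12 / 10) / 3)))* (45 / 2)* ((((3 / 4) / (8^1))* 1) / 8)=14175 / 2048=6.92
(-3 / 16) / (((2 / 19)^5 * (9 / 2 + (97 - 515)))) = 7428297 / 211712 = 35.09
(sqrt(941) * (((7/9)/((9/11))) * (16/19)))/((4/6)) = 616 * sqrt(941)/513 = 36.83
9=9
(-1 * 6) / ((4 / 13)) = -39 / 2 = -19.50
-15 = -15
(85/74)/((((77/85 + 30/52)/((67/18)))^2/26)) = 6056705253625/32183970813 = 188.19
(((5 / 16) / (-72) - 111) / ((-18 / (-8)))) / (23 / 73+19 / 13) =-121355273 / 4370112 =-27.77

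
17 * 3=51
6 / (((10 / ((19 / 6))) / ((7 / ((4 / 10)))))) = 133 / 4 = 33.25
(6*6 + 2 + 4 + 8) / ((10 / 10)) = 50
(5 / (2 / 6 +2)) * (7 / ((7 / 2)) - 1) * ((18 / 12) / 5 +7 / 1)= 219 / 14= 15.64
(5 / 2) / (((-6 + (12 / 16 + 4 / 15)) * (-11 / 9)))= 1350 / 3289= 0.41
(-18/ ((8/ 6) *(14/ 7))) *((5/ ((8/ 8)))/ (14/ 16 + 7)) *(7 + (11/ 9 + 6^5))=-700580/ 21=-33360.95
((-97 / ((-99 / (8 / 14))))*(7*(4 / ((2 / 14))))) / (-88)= -1.25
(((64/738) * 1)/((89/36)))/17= 128/62033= 0.00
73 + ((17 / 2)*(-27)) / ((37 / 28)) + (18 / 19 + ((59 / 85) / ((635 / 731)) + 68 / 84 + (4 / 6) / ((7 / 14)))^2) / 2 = -33292183715466 / 347247289375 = -95.87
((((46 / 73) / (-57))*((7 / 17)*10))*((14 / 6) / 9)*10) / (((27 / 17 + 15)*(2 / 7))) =-394450 / 15840927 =-0.02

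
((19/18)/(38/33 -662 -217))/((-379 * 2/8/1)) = 418/32937753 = 0.00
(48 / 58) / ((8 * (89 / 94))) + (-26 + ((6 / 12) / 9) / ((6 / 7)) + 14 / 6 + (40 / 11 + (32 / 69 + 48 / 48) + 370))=24796504327 / 70523244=351.61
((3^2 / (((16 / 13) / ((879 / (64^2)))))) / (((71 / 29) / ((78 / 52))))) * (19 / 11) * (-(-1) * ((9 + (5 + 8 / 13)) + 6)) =876151161 / 25591808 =34.24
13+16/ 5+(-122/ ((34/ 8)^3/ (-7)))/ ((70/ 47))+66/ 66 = 606006/ 24565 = 24.67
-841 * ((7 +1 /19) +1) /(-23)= 128673 /437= 294.45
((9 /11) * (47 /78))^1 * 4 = 282 /143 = 1.97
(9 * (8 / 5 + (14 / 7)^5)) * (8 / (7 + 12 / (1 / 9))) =12096 / 575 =21.04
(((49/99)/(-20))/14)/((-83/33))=7/9960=0.00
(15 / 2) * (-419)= -6285 / 2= -3142.50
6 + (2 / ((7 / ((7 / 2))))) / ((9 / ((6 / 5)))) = 92 / 15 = 6.13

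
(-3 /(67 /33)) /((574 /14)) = -99 /2747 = -0.04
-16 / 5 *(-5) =16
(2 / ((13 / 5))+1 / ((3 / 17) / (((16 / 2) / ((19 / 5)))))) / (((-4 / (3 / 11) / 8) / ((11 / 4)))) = -4705 / 247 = -19.05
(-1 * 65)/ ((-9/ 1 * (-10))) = -13/ 18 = -0.72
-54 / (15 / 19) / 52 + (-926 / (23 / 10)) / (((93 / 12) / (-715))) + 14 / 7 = 3442931457 / 92690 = 37144.58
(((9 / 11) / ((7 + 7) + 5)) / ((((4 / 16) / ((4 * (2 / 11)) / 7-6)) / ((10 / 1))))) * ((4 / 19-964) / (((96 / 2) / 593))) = 5282135640 / 43681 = 120925.25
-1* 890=-890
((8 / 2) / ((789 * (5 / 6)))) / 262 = 4 / 172265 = 0.00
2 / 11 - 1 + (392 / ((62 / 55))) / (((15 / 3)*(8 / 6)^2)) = 52245 / 1364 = 38.30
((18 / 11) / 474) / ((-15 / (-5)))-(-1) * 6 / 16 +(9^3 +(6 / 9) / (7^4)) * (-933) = -11353010010593 / 16691752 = -680156.88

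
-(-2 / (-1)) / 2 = -1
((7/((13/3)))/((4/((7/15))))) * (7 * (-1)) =-343/260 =-1.32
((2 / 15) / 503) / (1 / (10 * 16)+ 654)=64 / 157903269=0.00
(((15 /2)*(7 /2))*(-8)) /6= -35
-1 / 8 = -0.12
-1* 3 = -3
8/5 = 1.60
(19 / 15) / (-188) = -19 / 2820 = -0.01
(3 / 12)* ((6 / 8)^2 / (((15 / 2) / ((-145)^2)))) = 12615 / 32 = 394.22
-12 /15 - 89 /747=-3433 /3735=-0.92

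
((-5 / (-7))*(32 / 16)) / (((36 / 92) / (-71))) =-16330 / 63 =-259.21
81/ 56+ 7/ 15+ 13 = 14.91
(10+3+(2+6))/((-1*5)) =-21/5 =-4.20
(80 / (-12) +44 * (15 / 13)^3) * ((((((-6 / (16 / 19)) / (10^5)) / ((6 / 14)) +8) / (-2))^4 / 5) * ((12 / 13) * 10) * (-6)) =-50523741422993137428469288614357 / 292464640000000000000000000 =-172751.62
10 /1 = 10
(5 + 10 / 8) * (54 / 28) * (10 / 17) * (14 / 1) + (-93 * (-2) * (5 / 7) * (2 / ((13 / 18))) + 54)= 1612521 / 3094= 521.18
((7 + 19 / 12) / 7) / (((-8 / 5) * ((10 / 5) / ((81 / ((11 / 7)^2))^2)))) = -386322615 / 937024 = -412.29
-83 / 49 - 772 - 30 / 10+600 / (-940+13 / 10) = -17025926 / 21903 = -777.33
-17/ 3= -5.67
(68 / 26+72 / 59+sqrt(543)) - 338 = -256304 / 767+sqrt(543) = -310.86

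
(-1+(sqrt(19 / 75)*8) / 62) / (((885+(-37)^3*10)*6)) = 0.00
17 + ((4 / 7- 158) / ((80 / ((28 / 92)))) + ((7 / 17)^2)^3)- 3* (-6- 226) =15820088197801 / 22206563480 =712.41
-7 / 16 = -0.44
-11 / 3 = -3.67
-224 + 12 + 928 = 716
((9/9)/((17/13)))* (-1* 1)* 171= -2223/17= -130.76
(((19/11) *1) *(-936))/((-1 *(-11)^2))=17784/1331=13.36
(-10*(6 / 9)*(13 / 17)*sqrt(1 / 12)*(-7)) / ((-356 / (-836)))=24.19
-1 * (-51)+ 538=589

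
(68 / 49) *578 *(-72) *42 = -16979328 / 7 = -2425618.29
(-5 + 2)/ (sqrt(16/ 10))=-3 * sqrt(10)/ 4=-2.37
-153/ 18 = -17/ 2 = -8.50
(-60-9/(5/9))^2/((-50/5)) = -580.64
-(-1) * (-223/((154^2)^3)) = -0.00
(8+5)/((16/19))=247/16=15.44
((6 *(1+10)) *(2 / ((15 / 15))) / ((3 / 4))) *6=1056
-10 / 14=-5 / 7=-0.71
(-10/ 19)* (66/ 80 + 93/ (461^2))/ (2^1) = -7016913/ 32303192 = -0.22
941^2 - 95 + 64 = 885450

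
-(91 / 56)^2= -169 / 64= -2.64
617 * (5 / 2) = 3085 / 2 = 1542.50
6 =6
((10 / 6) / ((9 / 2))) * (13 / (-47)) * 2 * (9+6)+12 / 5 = -1424 / 2115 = -0.67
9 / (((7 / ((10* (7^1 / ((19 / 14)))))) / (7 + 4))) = 13860 / 19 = 729.47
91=91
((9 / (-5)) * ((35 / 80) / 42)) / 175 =-3 / 28000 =-0.00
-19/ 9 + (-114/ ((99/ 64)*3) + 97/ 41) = -24.31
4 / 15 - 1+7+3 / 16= 1549 / 240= 6.45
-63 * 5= -315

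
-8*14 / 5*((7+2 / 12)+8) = -5096 / 15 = -339.73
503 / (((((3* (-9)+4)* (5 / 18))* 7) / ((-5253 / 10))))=23780331 / 4025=5908.16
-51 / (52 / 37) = -1887 / 52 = -36.29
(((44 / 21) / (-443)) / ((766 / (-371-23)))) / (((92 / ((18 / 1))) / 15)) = 195030 / 27316709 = 0.01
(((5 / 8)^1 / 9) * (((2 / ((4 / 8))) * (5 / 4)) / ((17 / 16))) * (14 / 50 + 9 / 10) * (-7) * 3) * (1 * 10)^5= -809803.92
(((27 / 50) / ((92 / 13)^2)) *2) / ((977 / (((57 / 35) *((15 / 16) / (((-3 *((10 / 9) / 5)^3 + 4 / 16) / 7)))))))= 189606339 / 174482820800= 0.00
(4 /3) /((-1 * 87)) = -4 /261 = -0.02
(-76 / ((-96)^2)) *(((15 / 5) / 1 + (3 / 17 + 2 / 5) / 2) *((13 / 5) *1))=-0.07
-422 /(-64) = 211 /32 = 6.59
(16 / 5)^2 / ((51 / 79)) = 20224 / 1275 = 15.86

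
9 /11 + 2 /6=38 /33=1.15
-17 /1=-17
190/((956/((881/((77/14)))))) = 83695/2629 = 31.84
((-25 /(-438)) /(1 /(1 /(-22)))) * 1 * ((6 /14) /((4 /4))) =-25 /22484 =-0.00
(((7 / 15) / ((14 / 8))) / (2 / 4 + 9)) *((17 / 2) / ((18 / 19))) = 0.25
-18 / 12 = -3 / 2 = -1.50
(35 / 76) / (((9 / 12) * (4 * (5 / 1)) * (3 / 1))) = 7 / 684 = 0.01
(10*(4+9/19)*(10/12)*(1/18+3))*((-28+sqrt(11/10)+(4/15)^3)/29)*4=-176595320/401679+23375*sqrt(110)/14877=-423.16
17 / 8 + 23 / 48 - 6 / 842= 52481 / 20208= 2.60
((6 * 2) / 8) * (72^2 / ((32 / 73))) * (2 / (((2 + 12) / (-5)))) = -88695 / 7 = -12670.71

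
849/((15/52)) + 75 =15091/5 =3018.20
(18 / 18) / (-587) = -1 / 587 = -0.00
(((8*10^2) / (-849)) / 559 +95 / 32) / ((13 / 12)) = 45060545 / 16452488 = 2.74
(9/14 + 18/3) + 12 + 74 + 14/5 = 6681/70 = 95.44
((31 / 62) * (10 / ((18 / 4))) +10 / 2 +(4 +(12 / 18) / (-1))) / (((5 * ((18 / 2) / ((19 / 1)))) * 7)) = 323 / 567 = 0.57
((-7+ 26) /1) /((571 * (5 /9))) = 171 /2855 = 0.06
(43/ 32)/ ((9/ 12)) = 43/ 24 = 1.79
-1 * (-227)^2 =-51529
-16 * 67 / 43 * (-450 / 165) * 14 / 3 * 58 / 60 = 435232 / 1419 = 306.72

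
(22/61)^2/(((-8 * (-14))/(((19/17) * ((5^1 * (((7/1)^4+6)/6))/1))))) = 27668465/10627176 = 2.60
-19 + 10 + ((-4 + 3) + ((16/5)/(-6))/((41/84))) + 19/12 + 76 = 163567/2460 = 66.49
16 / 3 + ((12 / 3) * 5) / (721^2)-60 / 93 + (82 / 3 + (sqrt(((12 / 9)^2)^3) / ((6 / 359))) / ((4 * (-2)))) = 18657143710 / 1305320751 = 14.29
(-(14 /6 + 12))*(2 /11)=-86 /33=-2.61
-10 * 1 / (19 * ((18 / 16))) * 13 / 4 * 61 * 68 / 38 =-539240 / 3249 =-165.97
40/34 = 20/17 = 1.18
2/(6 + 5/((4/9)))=8/69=0.12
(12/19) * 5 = 60/19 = 3.16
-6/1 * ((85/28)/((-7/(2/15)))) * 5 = 85/49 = 1.73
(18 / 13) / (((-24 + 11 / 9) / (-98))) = 15876 / 2665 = 5.96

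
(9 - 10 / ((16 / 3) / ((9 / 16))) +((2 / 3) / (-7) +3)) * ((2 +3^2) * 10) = 1604075 / 1344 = 1193.51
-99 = -99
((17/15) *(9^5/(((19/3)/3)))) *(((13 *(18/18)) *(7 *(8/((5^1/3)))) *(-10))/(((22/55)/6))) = -39462682896/19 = -2076983310.32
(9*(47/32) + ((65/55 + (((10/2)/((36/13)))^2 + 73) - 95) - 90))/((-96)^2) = -2689805/262766592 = -0.01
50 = 50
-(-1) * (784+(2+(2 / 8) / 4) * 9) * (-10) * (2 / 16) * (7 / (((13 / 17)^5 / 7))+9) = -2340741909575 / 11881376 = -197009.33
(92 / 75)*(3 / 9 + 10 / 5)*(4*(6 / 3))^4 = 11723.66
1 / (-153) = -1 / 153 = -0.01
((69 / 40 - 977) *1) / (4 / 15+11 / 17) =-1989561 / 1864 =-1067.36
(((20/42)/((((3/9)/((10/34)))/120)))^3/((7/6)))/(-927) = -144000000000/1214999639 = -118.52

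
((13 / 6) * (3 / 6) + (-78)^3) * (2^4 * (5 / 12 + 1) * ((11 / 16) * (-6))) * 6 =1064892257 / 4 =266223064.25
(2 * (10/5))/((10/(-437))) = -874/5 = -174.80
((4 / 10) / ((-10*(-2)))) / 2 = 0.01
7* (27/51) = 63/17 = 3.71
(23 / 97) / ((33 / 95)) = 2185 / 3201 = 0.68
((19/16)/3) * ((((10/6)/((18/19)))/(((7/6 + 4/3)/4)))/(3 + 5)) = 361/2592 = 0.14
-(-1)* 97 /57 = 97 /57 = 1.70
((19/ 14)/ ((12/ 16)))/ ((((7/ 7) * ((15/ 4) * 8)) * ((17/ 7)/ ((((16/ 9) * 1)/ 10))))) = 152/ 34425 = 0.00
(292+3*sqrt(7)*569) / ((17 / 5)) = 1460 / 17+8535*sqrt(7) / 17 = 1414.21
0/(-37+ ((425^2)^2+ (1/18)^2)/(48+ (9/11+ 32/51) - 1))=0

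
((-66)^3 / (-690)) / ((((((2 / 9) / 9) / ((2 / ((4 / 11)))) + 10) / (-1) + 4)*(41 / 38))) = -64.31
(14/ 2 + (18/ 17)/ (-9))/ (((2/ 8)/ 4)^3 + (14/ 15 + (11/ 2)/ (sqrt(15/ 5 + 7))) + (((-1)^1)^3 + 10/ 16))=-246701445120/ 174100380943 + 242913116160*sqrt(10)/ 174100380943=3.00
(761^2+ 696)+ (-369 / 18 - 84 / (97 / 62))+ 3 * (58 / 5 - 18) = 562331901 / 970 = 579723.61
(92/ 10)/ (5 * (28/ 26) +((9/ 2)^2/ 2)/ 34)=162656/ 100465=1.62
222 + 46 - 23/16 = 4265/16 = 266.56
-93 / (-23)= 93 / 23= 4.04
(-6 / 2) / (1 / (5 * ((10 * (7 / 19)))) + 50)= -1050 / 17519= -0.06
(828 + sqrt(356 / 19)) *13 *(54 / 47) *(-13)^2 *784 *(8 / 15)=496065024 *sqrt(1691) / 4465 + 205370919936 / 235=878487469.38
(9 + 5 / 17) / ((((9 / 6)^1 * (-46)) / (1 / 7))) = -158 / 8211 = -0.02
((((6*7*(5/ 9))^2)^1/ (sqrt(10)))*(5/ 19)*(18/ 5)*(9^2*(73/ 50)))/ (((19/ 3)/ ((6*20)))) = 41722128*sqrt(10)/ 361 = 365476.32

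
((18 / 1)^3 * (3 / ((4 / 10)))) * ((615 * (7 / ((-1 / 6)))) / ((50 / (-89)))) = 2011051476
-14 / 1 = -14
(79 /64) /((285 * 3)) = 79 /54720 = 0.00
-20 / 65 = -0.31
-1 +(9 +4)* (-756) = -9829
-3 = -3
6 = 6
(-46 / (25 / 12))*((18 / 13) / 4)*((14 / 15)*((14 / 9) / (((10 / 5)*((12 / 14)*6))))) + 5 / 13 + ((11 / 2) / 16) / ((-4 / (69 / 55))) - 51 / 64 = -230243 / 144000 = -1.60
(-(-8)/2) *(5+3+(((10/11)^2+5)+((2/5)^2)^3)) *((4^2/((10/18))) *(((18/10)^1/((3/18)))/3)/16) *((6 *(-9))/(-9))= 101664858672/47265625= 2150.93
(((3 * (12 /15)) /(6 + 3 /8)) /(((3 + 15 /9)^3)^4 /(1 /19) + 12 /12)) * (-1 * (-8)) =136048896 /91560668531275525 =0.00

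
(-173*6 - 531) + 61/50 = -78389/50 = -1567.78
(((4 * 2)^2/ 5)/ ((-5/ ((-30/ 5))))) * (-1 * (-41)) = 15744/ 25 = 629.76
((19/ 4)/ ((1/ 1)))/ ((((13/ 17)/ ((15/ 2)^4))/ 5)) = 81759375/ 832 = 98268.48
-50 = -50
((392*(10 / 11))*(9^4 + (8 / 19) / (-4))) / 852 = 122163860 / 44517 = 2744.21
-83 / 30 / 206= -83 / 6180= -0.01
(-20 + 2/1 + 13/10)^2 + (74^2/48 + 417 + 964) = 133048/75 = 1773.97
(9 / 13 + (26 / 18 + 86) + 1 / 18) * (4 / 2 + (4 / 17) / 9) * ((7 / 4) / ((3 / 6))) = 2487905 / 3978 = 625.42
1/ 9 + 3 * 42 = 1135/ 9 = 126.11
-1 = -1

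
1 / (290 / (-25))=-5 / 58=-0.09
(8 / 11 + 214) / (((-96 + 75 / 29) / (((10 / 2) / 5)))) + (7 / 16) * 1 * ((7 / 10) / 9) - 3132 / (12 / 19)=-7884838667 / 1589280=-4961.26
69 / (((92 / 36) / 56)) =1512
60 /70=6 /7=0.86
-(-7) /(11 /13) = 8.27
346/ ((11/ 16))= 5536/ 11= 503.27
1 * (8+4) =12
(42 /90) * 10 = 14 /3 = 4.67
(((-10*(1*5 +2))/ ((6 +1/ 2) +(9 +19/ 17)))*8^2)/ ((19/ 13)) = -396032/ 2147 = -184.46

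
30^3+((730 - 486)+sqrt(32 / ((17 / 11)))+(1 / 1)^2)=4 *sqrt(374) / 17+27245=27249.55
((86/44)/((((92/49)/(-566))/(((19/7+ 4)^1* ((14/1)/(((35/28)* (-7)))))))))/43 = 186214/1265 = 147.20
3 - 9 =-6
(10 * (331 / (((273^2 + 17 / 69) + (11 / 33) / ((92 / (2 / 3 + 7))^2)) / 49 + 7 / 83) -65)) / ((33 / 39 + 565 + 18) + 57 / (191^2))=-2697798635158777670 / 2431376032864106769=-1.11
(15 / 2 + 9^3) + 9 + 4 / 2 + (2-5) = 1489 / 2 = 744.50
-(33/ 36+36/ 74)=-623/ 444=-1.40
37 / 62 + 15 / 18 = 133 / 93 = 1.43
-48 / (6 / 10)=-80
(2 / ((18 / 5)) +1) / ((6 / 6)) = 1.56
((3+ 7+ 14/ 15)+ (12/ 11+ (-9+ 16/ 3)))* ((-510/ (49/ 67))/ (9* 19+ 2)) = -448766/ 13321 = -33.69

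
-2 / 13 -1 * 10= -132 / 13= -10.15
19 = 19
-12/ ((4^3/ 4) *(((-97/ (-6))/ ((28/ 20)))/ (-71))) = 4473/ 970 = 4.61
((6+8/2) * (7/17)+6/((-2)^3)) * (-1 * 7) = -1603/68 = -23.57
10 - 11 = -1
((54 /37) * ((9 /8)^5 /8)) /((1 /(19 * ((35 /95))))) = 11160261 /4849664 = 2.30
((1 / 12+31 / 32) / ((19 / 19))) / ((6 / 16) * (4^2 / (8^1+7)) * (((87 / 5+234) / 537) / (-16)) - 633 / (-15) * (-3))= -451975 / 54392388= -0.01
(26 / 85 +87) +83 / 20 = 6219 / 68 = 91.46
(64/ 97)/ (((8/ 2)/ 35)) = 560/ 97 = 5.77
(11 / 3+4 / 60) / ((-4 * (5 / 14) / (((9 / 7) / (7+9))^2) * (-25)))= 27 / 40000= 0.00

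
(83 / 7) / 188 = 83 / 1316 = 0.06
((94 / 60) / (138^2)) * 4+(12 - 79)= -9569563 / 142830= -67.00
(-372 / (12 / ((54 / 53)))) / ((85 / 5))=-1674 / 901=-1.86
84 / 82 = 42 / 41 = 1.02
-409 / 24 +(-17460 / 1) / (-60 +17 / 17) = 394909 / 1416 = 278.89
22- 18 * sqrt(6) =-22.09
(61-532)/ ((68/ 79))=-37209/ 68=-547.19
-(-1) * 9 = 9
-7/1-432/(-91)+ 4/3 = -251/273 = -0.92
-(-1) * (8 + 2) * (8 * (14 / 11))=1120 / 11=101.82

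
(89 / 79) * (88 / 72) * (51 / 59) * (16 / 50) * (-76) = -10118944 / 349575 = -28.95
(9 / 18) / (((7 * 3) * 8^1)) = 1 / 336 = 0.00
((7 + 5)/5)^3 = 1728/125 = 13.82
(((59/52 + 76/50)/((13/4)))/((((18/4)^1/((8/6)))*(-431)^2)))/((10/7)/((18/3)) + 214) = 193256/31778965550475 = 0.00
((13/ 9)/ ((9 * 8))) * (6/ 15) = 13/ 1620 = 0.01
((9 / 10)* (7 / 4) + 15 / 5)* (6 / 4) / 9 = 61 / 80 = 0.76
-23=-23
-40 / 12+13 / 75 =-79 / 25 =-3.16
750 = 750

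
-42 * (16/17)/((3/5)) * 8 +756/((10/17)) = 64442/85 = 758.14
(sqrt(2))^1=sqrt(2)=1.41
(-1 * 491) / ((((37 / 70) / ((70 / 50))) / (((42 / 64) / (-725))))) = 1.18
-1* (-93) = 93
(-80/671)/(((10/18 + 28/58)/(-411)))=8581680/181841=47.19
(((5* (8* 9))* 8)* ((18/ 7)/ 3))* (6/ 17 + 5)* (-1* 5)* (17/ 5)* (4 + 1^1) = -1123200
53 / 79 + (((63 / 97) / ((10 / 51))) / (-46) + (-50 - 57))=-375061827 / 3524980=-106.40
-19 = -19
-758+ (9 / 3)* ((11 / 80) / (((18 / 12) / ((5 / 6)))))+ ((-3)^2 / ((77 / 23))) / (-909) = -282873925 / 373296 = -757.77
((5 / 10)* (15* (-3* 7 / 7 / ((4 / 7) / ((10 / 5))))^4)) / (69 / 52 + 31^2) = 37923795 / 400328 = 94.73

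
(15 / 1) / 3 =5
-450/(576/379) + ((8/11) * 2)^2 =-1138283/3872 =-293.98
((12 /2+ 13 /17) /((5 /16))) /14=184 /119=1.55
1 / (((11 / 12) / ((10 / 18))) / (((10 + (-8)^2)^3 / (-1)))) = -8104480 / 33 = -245590.30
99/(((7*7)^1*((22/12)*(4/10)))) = 135/49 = 2.76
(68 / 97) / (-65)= -68 / 6305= -0.01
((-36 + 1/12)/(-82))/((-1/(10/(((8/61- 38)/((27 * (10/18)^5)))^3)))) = 119419935302734375/507501556484111548128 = 0.00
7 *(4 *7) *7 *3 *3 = 12348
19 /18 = 1.06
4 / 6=2 / 3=0.67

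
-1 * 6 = -6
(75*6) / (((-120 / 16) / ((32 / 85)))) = -384 / 17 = -22.59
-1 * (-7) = 7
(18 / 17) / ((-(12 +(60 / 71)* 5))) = -71 / 1088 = -0.07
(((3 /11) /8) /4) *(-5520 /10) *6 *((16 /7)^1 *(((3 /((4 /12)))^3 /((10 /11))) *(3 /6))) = -905418 /35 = -25869.09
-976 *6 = -5856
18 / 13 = 1.38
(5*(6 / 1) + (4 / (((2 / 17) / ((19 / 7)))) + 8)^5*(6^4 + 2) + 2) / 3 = 221289217514867360 / 50421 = 4388830398343.30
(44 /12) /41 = 11 /123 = 0.09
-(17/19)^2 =-289/361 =-0.80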